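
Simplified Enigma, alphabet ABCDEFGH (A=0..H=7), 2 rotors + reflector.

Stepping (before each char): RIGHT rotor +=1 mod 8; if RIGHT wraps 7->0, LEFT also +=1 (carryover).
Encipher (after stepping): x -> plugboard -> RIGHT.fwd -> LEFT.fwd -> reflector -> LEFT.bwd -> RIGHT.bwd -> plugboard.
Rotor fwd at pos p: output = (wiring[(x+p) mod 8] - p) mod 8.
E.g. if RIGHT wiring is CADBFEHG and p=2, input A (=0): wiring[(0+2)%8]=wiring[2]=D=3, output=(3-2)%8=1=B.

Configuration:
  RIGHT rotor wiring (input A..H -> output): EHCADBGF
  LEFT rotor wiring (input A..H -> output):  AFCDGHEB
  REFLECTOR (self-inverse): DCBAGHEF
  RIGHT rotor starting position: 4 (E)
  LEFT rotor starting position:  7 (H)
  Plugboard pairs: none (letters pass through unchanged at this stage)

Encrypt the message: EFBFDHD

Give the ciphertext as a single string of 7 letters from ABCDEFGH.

Answer: AEHHCCB

Derivation:
Char 1 ('E'): step: R->5, L=7; E->plug->E->R->C->L->G->refl->E->L'->E->R'->A->plug->A
Char 2 ('F'): step: R->6, L=7; F->plug->F->R->C->L->G->refl->E->L'->E->R'->E->plug->E
Char 3 ('B'): step: R->7, L=7; B->plug->B->R->F->L->H->refl->F->L'->H->R'->H->plug->H
Char 4 ('F'): step: R->0, L->0 (L advanced); F->plug->F->R->B->L->F->refl->H->L'->F->R'->H->plug->H
Char 5 ('D'): step: R->1, L=0; D->plug->D->R->C->L->C->refl->B->L'->H->R'->C->plug->C
Char 6 ('H'): step: R->2, L=0; H->plug->H->R->F->L->H->refl->F->L'->B->R'->C->plug->C
Char 7 ('D'): step: R->3, L=0; D->plug->D->R->D->L->D->refl->A->L'->A->R'->B->plug->B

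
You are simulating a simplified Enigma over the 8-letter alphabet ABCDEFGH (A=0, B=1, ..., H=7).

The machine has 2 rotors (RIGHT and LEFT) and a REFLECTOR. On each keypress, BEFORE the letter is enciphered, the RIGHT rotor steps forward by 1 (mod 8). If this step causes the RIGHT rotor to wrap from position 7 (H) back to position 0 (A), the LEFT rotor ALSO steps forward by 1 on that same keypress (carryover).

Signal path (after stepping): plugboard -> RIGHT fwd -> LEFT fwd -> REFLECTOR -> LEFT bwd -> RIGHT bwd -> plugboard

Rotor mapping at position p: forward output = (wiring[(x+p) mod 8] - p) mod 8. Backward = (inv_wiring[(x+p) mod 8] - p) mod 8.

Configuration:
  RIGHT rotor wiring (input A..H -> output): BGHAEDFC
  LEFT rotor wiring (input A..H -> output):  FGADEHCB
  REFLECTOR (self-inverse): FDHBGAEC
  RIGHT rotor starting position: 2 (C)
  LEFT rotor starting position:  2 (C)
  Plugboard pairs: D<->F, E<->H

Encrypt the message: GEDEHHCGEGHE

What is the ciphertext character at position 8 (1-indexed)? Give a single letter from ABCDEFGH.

Char 1 ('G'): step: R->3, L=2; G->plug->G->R->D->L->F->refl->A->L'->E->R'->H->plug->E
Char 2 ('E'): step: R->4, L=2; E->plug->H->R->E->L->A->refl->F->L'->D->R'->G->plug->G
Char 3 ('D'): step: R->5, L=2; D->plug->F->R->C->L->C->refl->H->L'->F->R'->C->plug->C
Char 4 ('E'): step: R->6, L=2; E->plug->H->R->F->L->H->refl->C->L'->C->R'->F->plug->D
Char 5 ('H'): step: R->7, L=2; H->plug->E->R->B->L->B->refl->D->L'->G->R'->H->plug->E
Char 6 ('H'): step: R->0, L->3 (L advanced); H->plug->E->R->E->L->G->refl->E->L'->C->R'->H->plug->E
Char 7 ('C'): step: R->1, L=3; C->plug->C->R->H->L->F->refl->A->L'->A->R'->H->plug->E
Char 8 ('G'): step: R->2, L=3; G->plug->G->R->H->L->F->refl->A->L'->A->R'->F->plug->D

D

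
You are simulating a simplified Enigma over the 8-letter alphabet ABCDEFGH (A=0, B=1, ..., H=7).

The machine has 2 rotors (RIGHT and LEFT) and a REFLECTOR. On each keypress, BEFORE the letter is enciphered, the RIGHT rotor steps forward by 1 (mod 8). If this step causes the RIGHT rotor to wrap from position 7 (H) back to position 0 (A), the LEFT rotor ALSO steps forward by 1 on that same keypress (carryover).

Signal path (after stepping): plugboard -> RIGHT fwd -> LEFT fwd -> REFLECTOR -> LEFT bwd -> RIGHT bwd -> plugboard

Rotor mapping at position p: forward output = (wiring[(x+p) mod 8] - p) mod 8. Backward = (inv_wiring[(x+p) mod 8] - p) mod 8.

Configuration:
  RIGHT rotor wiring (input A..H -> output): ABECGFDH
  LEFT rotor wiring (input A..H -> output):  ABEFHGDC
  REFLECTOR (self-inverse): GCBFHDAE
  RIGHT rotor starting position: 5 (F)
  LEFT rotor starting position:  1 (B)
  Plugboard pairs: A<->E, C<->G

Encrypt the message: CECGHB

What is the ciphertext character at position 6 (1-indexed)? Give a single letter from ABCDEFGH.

Char 1 ('C'): step: R->6, L=1; C->plug->G->R->A->L->A->refl->G->L'->D->R'->D->plug->D
Char 2 ('E'): step: R->7, L=1; E->plug->A->R->A->L->A->refl->G->L'->D->R'->E->plug->A
Char 3 ('C'): step: R->0, L->2 (L advanced); C->plug->G->R->D->L->E->refl->H->L'->H->R'->H->plug->H
Char 4 ('G'): step: R->1, L=2; G->plug->C->R->B->L->D->refl->F->L'->C->R'->F->plug->F
Char 5 ('H'): step: R->2, L=2; H->plug->H->R->H->L->H->refl->E->L'->D->R'->D->plug->D
Char 6 ('B'): step: R->3, L=2; B->plug->B->R->D->L->E->refl->H->L'->H->R'->A->plug->E

E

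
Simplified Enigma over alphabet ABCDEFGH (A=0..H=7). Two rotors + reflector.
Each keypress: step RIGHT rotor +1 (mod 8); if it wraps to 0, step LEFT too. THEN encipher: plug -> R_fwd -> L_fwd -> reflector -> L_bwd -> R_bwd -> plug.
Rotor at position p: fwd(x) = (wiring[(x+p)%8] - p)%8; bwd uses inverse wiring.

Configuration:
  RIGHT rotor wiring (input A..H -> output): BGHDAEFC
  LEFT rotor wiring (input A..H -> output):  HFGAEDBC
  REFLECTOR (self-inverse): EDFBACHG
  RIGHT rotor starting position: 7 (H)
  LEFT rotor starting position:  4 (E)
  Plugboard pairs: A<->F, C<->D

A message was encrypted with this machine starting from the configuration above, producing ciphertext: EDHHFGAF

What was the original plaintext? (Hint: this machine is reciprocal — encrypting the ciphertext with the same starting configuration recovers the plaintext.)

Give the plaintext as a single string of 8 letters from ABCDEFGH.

Char 1 ('E'): step: R->0, L->5 (L advanced); E->plug->E->R->A->L->G->refl->H->L'->H->R'->C->plug->D
Char 2 ('D'): step: R->1, L=5; D->plug->C->R->C->L->F->refl->C->L'->D->R'->E->plug->E
Char 3 ('H'): step: R->2, L=5; H->plug->H->R->E->L->A->refl->E->L'->B->R'->B->plug->B
Char 4 ('H'): step: R->3, L=5; H->plug->H->R->E->L->A->refl->E->L'->B->R'->C->plug->D
Char 5 ('F'): step: R->4, L=5; F->plug->A->R->E->L->A->refl->E->L'->B->R'->C->plug->D
Char 6 ('G'): step: R->5, L=5; G->plug->G->R->G->L->D->refl->B->L'->F->R'->C->plug->D
Char 7 ('A'): step: R->6, L=5; A->plug->F->R->F->L->B->refl->D->L'->G->R'->H->plug->H
Char 8 ('F'): step: R->7, L=5; F->plug->A->R->D->L->C->refl->F->L'->C->R'->B->plug->B

Answer: DEBDDDHB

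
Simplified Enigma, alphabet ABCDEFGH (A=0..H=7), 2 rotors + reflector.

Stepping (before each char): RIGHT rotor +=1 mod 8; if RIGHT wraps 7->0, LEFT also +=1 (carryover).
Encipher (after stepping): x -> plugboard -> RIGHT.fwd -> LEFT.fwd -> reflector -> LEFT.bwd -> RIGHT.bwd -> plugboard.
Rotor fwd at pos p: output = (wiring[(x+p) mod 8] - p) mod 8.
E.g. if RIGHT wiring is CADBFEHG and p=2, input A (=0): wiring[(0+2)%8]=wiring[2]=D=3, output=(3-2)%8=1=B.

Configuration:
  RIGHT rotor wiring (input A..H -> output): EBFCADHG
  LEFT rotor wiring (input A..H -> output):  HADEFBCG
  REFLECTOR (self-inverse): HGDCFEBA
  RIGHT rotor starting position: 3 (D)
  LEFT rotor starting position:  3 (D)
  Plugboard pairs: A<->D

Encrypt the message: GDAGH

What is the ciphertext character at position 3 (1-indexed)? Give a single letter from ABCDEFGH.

Char 1 ('G'): step: R->4, L=3; G->plug->G->R->B->L->C->refl->D->L'->E->R'->A->plug->D
Char 2 ('D'): step: R->5, L=3; D->plug->A->R->G->L->F->refl->E->L'->F->R'->G->plug->G
Char 3 ('A'): step: R->6, L=3; A->plug->D->R->D->L->H->refl->A->L'->H->R'->E->plug->E

E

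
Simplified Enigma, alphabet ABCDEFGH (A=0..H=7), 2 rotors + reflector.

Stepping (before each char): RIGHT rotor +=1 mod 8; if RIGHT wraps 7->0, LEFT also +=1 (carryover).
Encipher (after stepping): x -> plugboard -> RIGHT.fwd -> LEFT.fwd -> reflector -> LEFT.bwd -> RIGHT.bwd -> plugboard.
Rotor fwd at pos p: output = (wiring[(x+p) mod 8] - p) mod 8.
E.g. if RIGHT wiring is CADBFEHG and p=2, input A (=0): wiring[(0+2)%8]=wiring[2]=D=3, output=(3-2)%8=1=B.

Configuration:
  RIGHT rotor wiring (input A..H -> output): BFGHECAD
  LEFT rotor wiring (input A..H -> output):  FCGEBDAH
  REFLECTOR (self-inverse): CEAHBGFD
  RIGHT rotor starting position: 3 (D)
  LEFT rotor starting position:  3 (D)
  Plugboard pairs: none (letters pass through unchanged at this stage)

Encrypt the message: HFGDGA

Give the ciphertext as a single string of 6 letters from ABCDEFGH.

Answer: FBDCBG

Derivation:
Char 1 ('H'): step: R->4, L=3; H->plug->H->R->D->L->F->refl->G->L'->B->R'->F->plug->F
Char 2 ('F'): step: R->5, L=3; F->plug->F->R->B->L->G->refl->F->L'->D->R'->B->plug->B
Char 3 ('G'): step: R->6, L=3; G->plug->G->R->G->L->H->refl->D->L'->H->R'->D->plug->D
Char 4 ('D'): step: R->7, L=3; D->plug->D->R->H->L->D->refl->H->L'->G->R'->C->plug->C
Char 5 ('G'): step: R->0, L->4 (L advanced); G->plug->G->R->A->L->F->refl->G->L'->F->R'->B->plug->B
Char 6 ('A'): step: R->1, L=4; A->plug->A->R->E->L->B->refl->E->L'->C->R'->G->plug->G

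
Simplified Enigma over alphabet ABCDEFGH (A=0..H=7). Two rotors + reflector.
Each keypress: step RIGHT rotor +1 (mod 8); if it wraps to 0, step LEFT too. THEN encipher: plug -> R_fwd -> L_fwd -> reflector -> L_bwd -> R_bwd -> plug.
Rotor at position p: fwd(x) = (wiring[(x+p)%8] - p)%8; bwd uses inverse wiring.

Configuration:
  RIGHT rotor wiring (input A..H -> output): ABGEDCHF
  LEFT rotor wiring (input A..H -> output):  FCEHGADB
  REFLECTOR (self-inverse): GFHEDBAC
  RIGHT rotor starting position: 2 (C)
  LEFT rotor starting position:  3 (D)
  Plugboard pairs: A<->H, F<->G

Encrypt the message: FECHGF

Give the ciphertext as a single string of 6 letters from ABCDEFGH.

Answer: GCGEFB

Derivation:
Char 1 ('F'): step: R->3, L=3; F->plug->G->R->G->L->H->refl->C->L'->F->R'->F->plug->G
Char 2 ('E'): step: R->4, L=3; E->plug->E->R->E->L->G->refl->A->L'->D->R'->C->plug->C
Char 3 ('C'): step: R->5, L=3; C->plug->C->R->A->L->E->refl->D->L'->B->R'->F->plug->G
Char 4 ('H'): step: R->6, L=3; H->plug->A->R->B->L->D->refl->E->L'->A->R'->E->plug->E
Char 5 ('G'): step: R->7, L=3; G->plug->F->R->E->L->G->refl->A->L'->D->R'->G->plug->F
Char 6 ('F'): step: R->0, L->4 (L advanced); F->plug->G->R->H->L->D->refl->E->L'->B->R'->B->plug->B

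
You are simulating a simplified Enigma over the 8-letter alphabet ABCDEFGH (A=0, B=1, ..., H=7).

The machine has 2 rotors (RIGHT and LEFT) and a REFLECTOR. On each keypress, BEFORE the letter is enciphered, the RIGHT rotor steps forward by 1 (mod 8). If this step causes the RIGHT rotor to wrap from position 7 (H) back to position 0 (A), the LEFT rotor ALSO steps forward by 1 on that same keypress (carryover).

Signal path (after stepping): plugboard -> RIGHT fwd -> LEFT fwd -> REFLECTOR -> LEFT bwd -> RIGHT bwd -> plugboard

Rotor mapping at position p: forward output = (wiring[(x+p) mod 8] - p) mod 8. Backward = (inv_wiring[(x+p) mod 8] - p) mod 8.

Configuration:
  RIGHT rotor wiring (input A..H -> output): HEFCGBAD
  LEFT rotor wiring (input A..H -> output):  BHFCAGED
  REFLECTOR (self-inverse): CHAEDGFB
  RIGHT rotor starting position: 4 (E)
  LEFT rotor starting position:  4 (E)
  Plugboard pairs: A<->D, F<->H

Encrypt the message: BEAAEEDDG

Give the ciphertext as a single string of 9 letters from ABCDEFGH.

Char 1 ('B'): step: R->5, L=4; B->plug->B->R->D->L->H->refl->B->L'->G->R'->C->plug->C
Char 2 ('E'): step: R->6, L=4; E->plug->E->R->H->L->G->refl->F->L'->E->R'->F->plug->H
Char 3 ('A'): step: R->7, L=4; A->plug->D->R->G->L->B->refl->H->L'->D->R'->E->plug->E
Char 4 ('A'): step: R->0, L->5 (L advanced); A->plug->D->R->C->L->G->refl->F->L'->G->R'->E->plug->E
Char 5 ('E'): step: R->1, L=5; E->plug->E->R->A->L->B->refl->H->L'->B->R'->C->plug->C
Char 6 ('E'): step: R->2, L=5; E->plug->E->R->G->L->F->refl->G->L'->C->R'->H->plug->F
Char 7 ('D'): step: R->3, L=5; D->plug->A->R->H->L->D->refl->E->L'->D->R'->B->plug->B
Char 8 ('D'): step: R->4, L=5; D->plug->A->R->C->L->G->refl->F->L'->G->R'->H->plug->F
Char 9 ('G'): step: R->5, L=5; G->plug->G->R->F->L->A->refl->C->L'->E->R'->A->plug->D

Answer: CHEECFBFD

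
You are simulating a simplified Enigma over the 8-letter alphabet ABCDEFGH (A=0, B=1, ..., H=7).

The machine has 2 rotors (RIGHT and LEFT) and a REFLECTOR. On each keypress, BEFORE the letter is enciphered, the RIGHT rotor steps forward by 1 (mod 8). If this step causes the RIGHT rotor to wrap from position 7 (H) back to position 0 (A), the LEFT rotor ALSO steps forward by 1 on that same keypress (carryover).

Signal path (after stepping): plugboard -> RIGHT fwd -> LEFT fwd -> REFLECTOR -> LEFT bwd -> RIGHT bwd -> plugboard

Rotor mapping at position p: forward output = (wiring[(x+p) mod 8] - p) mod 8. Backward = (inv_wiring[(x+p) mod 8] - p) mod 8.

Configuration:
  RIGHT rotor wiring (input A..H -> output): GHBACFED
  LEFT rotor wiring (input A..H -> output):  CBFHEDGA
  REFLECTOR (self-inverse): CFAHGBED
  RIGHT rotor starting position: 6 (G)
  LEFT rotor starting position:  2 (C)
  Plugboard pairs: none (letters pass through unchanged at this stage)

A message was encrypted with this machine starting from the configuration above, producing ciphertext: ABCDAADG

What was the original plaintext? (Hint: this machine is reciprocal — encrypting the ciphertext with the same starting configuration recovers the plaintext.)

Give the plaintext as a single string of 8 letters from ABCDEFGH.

Answer: HEGHFCFD

Derivation:
Char 1 ('A'): step: R->7, L=2; A->plug->A->R->E->L->E->refl->G->L'->F->R'->H->plug->H
Char 2 ('B'): step: R->0, L->3 (L advanced); B->plug->B->R->H->L->C->refl->A->L'->C->R'->E->plug->E
Char 3 ('C'): step: R->1, L=3; C->plug->C->R->H->L->C->refl->A->L'->C->R'->G->plug->G
Char 4 ('D'): step: R->2, L=3; D->plug->D->R->D->L->D->refl->H->L'->F->R'->H->plug->H
Char 5 ('A'): step: R->3, L=3; A->plug->A->R->F->L->H->refl->D->L'->D->R'->F->plug->F
Char 6 ('A'): step: R->4, L=3; A->plug->A->R->G->L->G->refl->E->L'->A->R'->C->plug->C
Char 7 ('D'): step: R->5, L=3; D->plug->D->R->B->L->B->refl->F->L'->E->R'->F->plug->F
Char 8 ('G'): step: R->6, L=3; G->plug->G->R->E->L->F->refl->B->L'->B->R'->D->plug->D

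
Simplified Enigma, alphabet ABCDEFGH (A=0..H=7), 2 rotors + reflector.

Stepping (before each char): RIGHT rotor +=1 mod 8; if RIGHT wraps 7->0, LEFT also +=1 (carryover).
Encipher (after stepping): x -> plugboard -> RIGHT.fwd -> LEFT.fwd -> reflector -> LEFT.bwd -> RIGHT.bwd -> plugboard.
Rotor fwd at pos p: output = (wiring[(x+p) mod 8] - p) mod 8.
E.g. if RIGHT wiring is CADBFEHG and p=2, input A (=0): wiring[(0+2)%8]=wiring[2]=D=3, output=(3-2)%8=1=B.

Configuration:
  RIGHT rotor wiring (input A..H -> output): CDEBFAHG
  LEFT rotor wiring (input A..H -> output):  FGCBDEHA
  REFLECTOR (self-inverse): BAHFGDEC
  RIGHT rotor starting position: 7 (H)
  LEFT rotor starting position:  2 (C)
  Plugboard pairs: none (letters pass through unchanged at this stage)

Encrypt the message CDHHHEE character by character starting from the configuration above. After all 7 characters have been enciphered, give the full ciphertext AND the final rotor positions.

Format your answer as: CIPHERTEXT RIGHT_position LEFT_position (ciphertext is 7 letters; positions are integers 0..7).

Char 1 ('C'): step: R->0, L->3 (L advanced); C->plug->C->R->E->L->F->refl->D->L'->G->R'->H->plug->H
Char 2 ('D'): step: R->1, L=3; D->plug->D->R->E->L->F->refl->D->L'->G->R'->F->plug->F
Char 3 ('H'): step: R->2, L=3; H->plug->H->R->B->L->A->refl->B->L'->C->R'->A->plug->A
Char 4 ('H'): step: R->3, L=3; H->plug->H->R->B->L->A->refl->B->L'->C->R'->B->plug->B
Char 5 ('H'): step: R->4, L=3; H->plug->H->R->F->L->C->refl->H->L'->H->R'->F->plug->F
Char 6 ('E'): step: R->5, L=3; E->plug->E->R->G->L->D->refl->F->L'->E->R'->G->plug->G
Char 7 ('E'): step: R->6, L=3; E->plug->E->R->G->L->D->refl->F->L'->E->R'->C->plug->C
Final: ciphertext=HFABFGC, RIGHT=6, LEFT=3

Answer: HFABFGC 6 3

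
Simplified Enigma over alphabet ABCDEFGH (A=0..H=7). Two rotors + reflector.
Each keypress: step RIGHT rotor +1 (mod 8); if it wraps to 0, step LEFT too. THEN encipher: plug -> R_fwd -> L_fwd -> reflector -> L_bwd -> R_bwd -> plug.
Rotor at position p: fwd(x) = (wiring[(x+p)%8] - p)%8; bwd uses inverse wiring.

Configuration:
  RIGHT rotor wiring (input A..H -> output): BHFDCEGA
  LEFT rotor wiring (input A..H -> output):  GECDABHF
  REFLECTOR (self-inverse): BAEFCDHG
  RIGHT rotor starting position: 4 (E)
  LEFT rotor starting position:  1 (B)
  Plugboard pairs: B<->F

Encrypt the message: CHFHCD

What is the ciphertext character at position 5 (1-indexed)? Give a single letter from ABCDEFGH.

Char 1 ('C'): step: R->5, L=1; C->plug->C->R->D->L->H->refl->G->L'->F->R'->H->plug->H
Char 2 ('H'): step: R->6, L=1; H->plug->H->R->G->L->E->refl->C->L'->C->R'->B->plug->F
Char 3 ('F'): step: R->7, L=1; F->plug->B->R->C->L->C->refl->E->L'->G->R'->D->plug->D
Char 4 ('H'): step: R->0, L->2 (L advanced); H->plug->H->R->A->L->A->refl->B->L'->B->R'->A->plug->A
Char 5 ('C'): step: R->1, L=2; C->plug->C->R->C->L->G->refl->H->L'->D->R'->E->plug->E

E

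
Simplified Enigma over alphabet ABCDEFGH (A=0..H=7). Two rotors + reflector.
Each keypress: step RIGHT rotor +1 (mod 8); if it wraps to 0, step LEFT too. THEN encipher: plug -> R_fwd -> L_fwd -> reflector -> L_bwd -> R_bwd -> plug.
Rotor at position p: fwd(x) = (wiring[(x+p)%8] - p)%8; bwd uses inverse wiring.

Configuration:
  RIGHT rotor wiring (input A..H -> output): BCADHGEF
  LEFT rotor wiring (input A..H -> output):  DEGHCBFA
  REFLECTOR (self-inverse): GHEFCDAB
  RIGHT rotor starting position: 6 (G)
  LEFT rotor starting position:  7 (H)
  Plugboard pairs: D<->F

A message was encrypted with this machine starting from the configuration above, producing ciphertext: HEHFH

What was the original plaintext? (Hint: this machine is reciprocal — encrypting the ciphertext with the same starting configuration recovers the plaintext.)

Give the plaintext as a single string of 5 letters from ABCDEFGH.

Answer: BBFBC

Derivation:
Char 1 ('H'): step: R->7, L=7; H->plug->H->R->F->L->D->refl->F->L'->C->R'->B->plug->B
Char 2 ('E'): step: R->0, L->0 (L advanced); E->plug->E->R->H->L->A->refl->G->L'->C->R'->B->plug->B
Char 3 ('H'): step: R->1, L=0; H->plug->H->R->A->L->D->refl->F->L'->G->R'->D->plug->F
Char 4 ('F'): step: R->2, L=0; F->plug->D->R->E->L->C->refl->E->L'->B->R'->B->plug->B
Char 5 ('H'): step: R->3, L=0; H->plug->H->R->F->L->B->refl->H->L'->D->R'->C->plug->C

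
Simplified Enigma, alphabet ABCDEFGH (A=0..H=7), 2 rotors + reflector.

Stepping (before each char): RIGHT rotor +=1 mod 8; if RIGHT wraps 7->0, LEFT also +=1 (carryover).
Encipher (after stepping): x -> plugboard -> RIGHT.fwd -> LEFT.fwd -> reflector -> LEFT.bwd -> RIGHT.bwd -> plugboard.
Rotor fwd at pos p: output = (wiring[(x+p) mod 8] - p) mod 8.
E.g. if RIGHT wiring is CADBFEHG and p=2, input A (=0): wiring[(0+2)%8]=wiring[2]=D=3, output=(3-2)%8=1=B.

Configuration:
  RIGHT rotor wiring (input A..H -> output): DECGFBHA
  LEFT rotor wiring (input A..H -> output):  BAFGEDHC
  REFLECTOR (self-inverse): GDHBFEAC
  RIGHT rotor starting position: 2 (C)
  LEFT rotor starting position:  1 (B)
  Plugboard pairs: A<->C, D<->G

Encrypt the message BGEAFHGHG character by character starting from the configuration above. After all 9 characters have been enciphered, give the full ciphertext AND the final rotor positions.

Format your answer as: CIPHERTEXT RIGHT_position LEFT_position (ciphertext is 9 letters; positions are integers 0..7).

Answer: DFFDGCBFD 3 2

Derivation:
Char 1 ('B'): step: R->3, L=1; B->plug->B->R->C->L->F->refl->E->L'->B->R'->G->plug->D
Char 2 ('G'): step: R->4, L=1; G->plug->D->R->E->L->C->refl->H->L'->A->R'->F->plug->F
Char 3 ('E'): step: R->5, L=1; E->plug->E->R->H->L->A->refl->G->L'->F->R'->F->plug->F
Char 4 ('A'): step: R->6, L=1; A->plug->C->R->F->L->G->refl->A->L'->H->R'->G->plug->D
Char 5 ('F'): step: R->7, L=1; F->plug->F->R->G->L->B->refl->D->L'->D->R'->D->plug->G
Char 6 ('H'): step: R->0, L->2 (L advanced); H->plug->H->R->A->L->D->refl->B->L'->D->R'->A->plug->C
Char 7 ('G'): step: R->1, L=2; G->plug->D->R->E->L->F->refl->E->L'->B->R'->B->plug->B
Char 8 ('H'): step: R->2, L=2; H->plug->H->R->C->L->C->refl->H->L'->G->R'->F->plug->F
Char 9 ('G'): step: R->3, L=2; G->plug->D->R->E->L->F->refl->E->L'->B->R'->G->plug->D
Final: ciphertext=DFFDGCBFD, RIGHT=3, LEFT=2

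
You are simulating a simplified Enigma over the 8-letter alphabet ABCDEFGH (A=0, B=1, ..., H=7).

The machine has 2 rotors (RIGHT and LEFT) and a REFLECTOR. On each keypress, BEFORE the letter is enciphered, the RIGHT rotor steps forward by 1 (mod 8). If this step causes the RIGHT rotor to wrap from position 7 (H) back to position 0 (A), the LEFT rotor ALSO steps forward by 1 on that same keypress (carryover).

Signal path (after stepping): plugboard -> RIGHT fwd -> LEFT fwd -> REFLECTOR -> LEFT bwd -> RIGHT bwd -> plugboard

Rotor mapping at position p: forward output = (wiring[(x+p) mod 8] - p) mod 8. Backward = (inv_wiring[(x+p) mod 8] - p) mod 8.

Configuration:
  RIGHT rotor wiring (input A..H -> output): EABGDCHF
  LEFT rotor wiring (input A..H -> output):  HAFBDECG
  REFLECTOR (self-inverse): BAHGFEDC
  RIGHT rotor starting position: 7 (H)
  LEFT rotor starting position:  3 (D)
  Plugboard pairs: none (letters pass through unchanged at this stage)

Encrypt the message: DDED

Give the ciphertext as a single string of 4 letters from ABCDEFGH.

Char 1 ('D'): step: R->0, L->4 (L advanced); D->plug->D->R->G->L->B->refl->A->L'->B->R'->C->plug->C
Char 2 ('D'): step: R->1, L=4; D->plug->D->R->C->L->G->refl->D->L'->E->R'->G->plug->G
Char 3 ('E'): step: R->2, L=4; E->plug->E->R->F->L->E->refl->F->L'->H->R'->A->plug->A
Char 4 ('D'): step: R->3, L=4; D->plug->D->R->E->L->D->refl->G->L'->C->R'->E->plug->E

Answer: CGAE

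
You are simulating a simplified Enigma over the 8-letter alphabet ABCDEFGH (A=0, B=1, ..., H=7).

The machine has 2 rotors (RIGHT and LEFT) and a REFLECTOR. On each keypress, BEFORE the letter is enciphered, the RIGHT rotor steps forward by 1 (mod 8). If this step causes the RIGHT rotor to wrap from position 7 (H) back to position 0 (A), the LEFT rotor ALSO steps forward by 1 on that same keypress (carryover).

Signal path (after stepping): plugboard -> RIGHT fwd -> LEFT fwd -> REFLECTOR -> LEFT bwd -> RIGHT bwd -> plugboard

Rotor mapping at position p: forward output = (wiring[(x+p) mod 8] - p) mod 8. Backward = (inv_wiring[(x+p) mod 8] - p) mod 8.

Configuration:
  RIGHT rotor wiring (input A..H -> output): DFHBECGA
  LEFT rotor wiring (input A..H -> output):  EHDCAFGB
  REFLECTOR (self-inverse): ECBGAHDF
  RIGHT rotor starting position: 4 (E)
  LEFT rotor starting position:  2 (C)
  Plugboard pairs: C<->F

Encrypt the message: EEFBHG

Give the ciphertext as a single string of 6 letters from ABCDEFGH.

Char 1 ('E'): step: R->5, L=2; E->plug->E->R->A->L->B->refl->C->L'->G->R'->D->plug->D
Char 2 ('E'): step: R->6, L=2; E->plug->E->R->B->L->A->refl->E->L'->E->R'->H->plug->H
Char 3 ('F'): step: R->7, L=2; F->plug->C->R->G->L->C->refl->B->L'->A->R'->D->plug->D
Char 4 ('B'): step: R->0, L->3 (L advanced); B->plug->B->R->F->L->B->refl->C->L'->C->R'->F->plug->C
Char 5 ('H'): step: R->1, L=3; H->plug->H->R->C->L->C->refl->B->L'->F->R'->F->plug->C
Char 6 ('G'): step: R->2, L=3; G->plug->G->R->B->L->F->refl->H->L'->A->R'->D->plug->D

Answer: DHDCCD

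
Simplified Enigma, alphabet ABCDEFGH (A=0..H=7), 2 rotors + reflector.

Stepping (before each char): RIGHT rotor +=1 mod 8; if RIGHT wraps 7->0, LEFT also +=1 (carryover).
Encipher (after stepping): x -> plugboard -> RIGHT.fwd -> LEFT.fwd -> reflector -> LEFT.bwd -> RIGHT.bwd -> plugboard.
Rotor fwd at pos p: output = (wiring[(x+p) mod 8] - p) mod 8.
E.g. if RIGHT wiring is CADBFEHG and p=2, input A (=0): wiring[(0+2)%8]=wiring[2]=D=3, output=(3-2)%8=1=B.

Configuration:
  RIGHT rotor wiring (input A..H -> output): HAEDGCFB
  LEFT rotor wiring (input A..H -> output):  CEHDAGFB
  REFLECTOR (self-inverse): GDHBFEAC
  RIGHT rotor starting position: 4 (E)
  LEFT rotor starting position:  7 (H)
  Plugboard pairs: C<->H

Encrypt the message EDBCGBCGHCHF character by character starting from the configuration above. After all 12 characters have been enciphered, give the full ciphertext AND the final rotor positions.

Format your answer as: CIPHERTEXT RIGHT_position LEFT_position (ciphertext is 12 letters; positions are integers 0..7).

Char 1 ('E'): step: R->5, L=7; E->plug->E->R->D->L->A->refl->G->L'->H->R'->F->plug->F
Char 2 ('D'): step: R->6, L=7; D->plug->D->R->C->L->F->refl->E->L'->E->R'->H->plug->C
Char 3 ('B'): step: R->7, L=7; B->plug->B->R->A->L->C->refl->H->L'->G->R'->H->plug->C
Char 4 ('C'): step: R->0, L->0 (L advanced); C->plug->H->R->B->L->E->refl->F->L'->G->R'->E->plug->E
Char 5 ('G'): step: R->1, L=0; G->plug->G->R->A->L->C->refl->H->L'->C->R'->C->plug->H
Char 6 ('B'): step: R->2, L=0; B->plug->B->R->B->L->E->refl->F->L'->G->R'->H->plug->C
Char 7 ('C'): step: R->3, L=0; C->plug->H->R->B->L->E->refl->F->L'->G->R'->E->plug->E
Char 8 ('G'): step: R->4, L=0; G->plug->G->R->A->L->C->refl->H->L'->C->R'->A->plug->A
Char 9 ('H'): step: R->5, L=0; H->plug->C->R->E->L->A->refl->G->L'->F->R'->A->plug->A
Char 10 ('C'): step: R->6, L=0; C->plug->H->R->E->L->A->refl->G->L'->F->R'->F->plug->F
Char 11 ('H'): step: R->7, L=0; H->plug->C->R->B->L->E->refl->F->L'->G->R'->H->plug->C
Char 12 ('F'): step: R->0, L->1 (L advanced); F->plug->F->R->C->L->C->refl->H->L'->D->R'->D->plug->D
Final: ciphertext=FCCEHCEAAFCD, RIGHT=0, LEFT=1

Answer: FCCEHCEAAFCD 0 1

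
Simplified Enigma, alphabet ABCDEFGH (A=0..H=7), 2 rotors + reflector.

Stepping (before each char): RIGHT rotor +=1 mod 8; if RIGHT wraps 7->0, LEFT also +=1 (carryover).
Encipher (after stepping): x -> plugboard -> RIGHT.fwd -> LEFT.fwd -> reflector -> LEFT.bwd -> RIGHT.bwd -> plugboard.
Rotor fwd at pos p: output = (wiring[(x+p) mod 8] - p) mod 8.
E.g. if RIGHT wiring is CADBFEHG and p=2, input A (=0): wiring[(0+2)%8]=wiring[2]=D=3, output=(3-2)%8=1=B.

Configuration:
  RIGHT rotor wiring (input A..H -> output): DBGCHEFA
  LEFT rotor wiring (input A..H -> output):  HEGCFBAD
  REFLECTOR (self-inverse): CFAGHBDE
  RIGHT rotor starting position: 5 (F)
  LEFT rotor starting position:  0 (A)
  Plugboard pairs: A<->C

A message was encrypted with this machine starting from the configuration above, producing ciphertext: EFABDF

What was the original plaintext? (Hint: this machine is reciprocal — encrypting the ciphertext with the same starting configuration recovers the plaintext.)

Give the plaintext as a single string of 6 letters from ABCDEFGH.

Char 1 ('E'): step: R->6, L=0; E->plug->E->R->A->L->H->refl->E->L'->B->R'->G->plug->G
Char 2 ('F'): step: R->7, L=0; F->plug->F->R->A->L->H->refl->E->L'->B->R'->A->plug->C
Char 3 ('A'): step: R->0, L->1 (L advanced); A->plug->C->R->G->L->C->refl->A->L'->E->R'->F->plug->F
Char 4 ('B'): step: R->1, L=1; B->plug->B->R->F->L->H->refl->E->L'->D->R'->E->plug->E
Char 5 ('D'): step: R->2, L=1; D->plug->D->R->C->L->B->refl->F->L'->B->R'->G->plug->G
Char 6 ('F'): step: R->3, L=1; F->plug->F->R->A->L->D->refl->G->L'->H->R'->A->plug->C

Answer: GCFEGC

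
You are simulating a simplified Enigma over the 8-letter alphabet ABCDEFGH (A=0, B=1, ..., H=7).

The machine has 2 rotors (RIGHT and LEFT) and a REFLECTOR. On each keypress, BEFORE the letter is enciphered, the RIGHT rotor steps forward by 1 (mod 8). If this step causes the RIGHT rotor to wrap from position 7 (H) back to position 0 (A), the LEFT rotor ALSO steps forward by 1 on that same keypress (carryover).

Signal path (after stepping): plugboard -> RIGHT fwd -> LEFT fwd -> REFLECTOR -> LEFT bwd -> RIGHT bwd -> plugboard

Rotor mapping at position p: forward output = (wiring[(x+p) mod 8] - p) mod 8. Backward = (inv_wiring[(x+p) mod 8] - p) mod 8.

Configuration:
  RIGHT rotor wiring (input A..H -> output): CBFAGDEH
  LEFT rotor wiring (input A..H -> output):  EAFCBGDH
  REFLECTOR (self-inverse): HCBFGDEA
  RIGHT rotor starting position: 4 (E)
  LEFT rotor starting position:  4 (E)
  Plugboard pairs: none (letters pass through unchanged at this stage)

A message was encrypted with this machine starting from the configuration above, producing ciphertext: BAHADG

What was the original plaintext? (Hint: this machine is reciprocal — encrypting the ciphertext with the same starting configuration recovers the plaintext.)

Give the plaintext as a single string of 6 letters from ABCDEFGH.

Char 1 ('B'): step: R->5, L=4; B->plug->B->R->H->L->G->refl->E->L'->F->R'->D->plug->D
Char 2 ('A'): step: R->6, L=4; A->plug->A->R->G->L->B->refl->C->L'->B->R'->B->plug->B
Char 3 ('H'): step: R->7, L=4; H->plug->H->R->F->L->E->refl->G->L'->H->R'->F->plug->F
Char 4 ('A'): step: R->0, L->5 (L advanced); A->plug->A->R->C->L->C->refl->B->L'->A->R'->D->plug->D
Char 5 ('D'): step: R->1, L=5; D->plug->D->R->F->L->A->refl->H->L'->D->R'->F->plug->F
Char 6 ('G'): step: R->2, L=5; G->plug->G->R->A->L->B->refl->C->L'->C->R'->E->plug->E

Answer: DBFDFE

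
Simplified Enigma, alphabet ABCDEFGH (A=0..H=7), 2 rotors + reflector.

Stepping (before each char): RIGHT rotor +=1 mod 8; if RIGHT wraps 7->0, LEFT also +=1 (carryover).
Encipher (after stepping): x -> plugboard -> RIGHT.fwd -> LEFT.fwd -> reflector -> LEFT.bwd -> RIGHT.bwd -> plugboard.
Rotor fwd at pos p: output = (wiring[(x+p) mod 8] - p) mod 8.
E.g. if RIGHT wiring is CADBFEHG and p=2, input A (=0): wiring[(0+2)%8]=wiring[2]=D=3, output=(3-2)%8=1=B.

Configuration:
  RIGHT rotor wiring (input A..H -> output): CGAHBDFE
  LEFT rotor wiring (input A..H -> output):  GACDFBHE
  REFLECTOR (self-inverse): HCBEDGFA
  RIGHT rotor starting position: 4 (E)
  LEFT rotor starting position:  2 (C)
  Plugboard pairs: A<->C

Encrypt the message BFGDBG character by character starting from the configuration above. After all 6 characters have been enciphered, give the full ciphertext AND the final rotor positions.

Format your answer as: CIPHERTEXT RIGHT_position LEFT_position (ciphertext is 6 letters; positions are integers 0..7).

Char 1 ('B'): step: R->5, L=2; B->plug->B->R->A->L->A->refl->H->L'->D->R'->F->plug->F
Char 2 ('F'): step: R->6, L=2; F->plug->F->R->B->L->B->refl->C->L'->F->R'->H->plug->H
Char 3 ('G'): step: R->7, L=2; G->plug->G->R->E->L->F->refl->G->L'->H->R'->C->plug->A
Char 4 ('D'): step: R->0, L->3 (L advanced); D->plug->D->R->H->L->H->refl->A->L'->A->R'->C->plug->A
Char 5 ('B'): step: R->1, L=3; B->plug->B->R->H->L->H->refl->A->L'->A->R'->D->plug->D
Char 6 ('G'): step: R->2, L=3; G->plug->G->R->A->L->A->refl->H->L'->H->R'->C->plug->A
Final: ciphertext=FHAADA, RIGHT=2, LEFT=3

Answer: FHAADA 2 3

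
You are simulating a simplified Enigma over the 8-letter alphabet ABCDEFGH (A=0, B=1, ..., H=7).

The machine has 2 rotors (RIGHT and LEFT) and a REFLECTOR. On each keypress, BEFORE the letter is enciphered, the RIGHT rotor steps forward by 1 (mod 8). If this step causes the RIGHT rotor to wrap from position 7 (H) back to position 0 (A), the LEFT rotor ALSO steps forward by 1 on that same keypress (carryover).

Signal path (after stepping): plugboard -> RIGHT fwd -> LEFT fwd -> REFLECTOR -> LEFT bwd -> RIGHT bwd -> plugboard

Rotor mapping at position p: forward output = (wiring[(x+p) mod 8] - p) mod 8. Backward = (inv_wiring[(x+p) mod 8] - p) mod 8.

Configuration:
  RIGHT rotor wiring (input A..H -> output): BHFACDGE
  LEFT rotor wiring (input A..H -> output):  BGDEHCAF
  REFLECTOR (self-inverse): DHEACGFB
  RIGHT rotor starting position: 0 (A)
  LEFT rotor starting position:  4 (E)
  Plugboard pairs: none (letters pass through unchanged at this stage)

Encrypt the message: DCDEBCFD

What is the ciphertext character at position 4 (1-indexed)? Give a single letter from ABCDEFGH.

Char 1 ('D'): step: R->1, L=4; D->plug->D->R->B->L->G->refl->F->L'->E->R'->B->plug->B
Char 2 ('C'): step: R->2, L=4; C->plug->C->R->A->L->D->refl->A->L'->H->R'->G->plug->G
Char 3 ('D'): step: R->3, L=4; D->plug->D->R->D->L->B->refl->H->L'->G->R'->F->plug->F
Char 4 ('E'): step: R->4, L=4; E->plug->E->R->F->L->C->refl->E->L'->C->R'->C->plug->C

C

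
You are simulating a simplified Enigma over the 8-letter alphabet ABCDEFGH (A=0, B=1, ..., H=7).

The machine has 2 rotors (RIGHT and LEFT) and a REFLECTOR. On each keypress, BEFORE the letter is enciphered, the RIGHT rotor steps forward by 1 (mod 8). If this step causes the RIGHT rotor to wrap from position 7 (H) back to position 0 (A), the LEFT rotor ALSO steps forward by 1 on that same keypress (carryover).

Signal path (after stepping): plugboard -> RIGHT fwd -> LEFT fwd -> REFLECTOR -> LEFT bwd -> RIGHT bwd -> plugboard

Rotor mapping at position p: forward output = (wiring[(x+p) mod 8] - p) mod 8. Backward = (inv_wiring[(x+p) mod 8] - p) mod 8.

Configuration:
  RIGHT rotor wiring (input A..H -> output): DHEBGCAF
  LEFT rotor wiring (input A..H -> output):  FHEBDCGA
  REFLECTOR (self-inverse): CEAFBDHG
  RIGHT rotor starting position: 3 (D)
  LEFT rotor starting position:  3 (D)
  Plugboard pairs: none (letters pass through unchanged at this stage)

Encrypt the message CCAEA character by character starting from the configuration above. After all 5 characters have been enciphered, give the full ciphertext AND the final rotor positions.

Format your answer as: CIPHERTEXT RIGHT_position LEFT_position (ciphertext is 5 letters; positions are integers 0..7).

Answer: FEGCC 0 4

Derivation:
Char 1 ('C'): step: R->4, L=3; C->plug->C->R->E->L->F->refl->D->L'->D->R'->F->plug->F
Char 2 ('C'): step: R->5, L=3; C->plug->C->R->A->L->G->refl->H->L'->C->R'->E->plug->E
Char 3 ('A'): step: R->6, L=3; A->plug->A->R->C->L->H->refl->G->L'->A->R'->G->plug->G
Char 4 ('E'): step: R->7, L=3; E->plug->E->R->C->L->H->refl->G->L'->A->R'->C->plug->C
Char 5 ('A'): step: R->0, L->4 (L advanced); A->plug->A->R->D->L->E->refl->B->L'->E->R'->C->plug->C
Final: ciphertext=FEGCC, RIGHT=0, LEFT=4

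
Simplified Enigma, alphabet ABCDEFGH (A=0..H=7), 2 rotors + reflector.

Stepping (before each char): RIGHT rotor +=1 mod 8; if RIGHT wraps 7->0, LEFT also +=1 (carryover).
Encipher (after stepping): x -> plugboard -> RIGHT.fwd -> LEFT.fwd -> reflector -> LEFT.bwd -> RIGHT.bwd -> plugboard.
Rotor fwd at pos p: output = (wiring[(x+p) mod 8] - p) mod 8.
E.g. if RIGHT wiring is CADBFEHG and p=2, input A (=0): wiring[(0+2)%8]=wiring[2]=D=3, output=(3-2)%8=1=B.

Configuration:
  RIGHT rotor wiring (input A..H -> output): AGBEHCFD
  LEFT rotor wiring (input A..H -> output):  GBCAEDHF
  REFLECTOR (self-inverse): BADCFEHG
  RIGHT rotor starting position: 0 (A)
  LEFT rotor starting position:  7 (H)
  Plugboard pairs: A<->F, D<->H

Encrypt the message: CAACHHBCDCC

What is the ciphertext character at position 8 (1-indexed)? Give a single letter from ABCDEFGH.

Char 1 ('C'): step: R->1, L=7; C->plug->C->R->D->L->D->refl->C->L'->C->R'->G->plug->G
Char 2 ('A'): step: R->2, L=7; A->plug->F->R->B->L->H->refl->G->L'->A->R'->D->plug->H
Char 3 ('A'): step: R->3, L=7; A->plug->F->R->F->L->F->refl->E->L'->G->R'->H->plug->D
Char 4 ('C'): step: R->4, L=7; C->plug->C->R->B->L->H->refl->G->L'->A->R'->H->plug->D
Char 5 ('H'): step: R->5, L=7; H->plug->D->R->D->L->D->refl->C->L'->C->R'->H->plug->D
Char 6 ('H'): step: R->6, L=7; H->plug->D->R->A->L->G->refl->H->L'->B->R'->G->plug->G
Char 7 ('B'): step: R->7, L=7; B->plug->B->R->B->L->H->refl->G->L'->A->R'->F->plug->A
Char 8 ('C'): step: R->0, L->0 (L advanced); C->plug->C->R->B->L->B->refl->A->L'->D->R'->H->plug->D

D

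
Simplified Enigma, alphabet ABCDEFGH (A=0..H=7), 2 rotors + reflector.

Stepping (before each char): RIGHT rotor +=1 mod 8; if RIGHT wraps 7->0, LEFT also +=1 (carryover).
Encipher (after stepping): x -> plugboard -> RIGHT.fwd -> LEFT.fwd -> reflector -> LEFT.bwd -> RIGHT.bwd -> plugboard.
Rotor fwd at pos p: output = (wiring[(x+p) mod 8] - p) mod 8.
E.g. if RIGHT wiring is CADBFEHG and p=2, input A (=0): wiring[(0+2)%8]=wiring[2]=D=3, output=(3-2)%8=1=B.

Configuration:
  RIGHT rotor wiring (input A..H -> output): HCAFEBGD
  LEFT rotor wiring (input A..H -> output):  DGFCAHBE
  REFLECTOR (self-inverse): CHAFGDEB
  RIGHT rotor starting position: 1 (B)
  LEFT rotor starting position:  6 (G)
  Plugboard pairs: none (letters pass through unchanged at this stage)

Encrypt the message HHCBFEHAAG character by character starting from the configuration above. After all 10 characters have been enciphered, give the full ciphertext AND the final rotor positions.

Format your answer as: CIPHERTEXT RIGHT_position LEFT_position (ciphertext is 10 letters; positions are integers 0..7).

Answer: CBAEDCFDDC 3 7

Derivation:
Char 1 ('H'): step: R->2, L=6; H->plug->H->R->A->L->D->refl->F->L'->C->R'->C->plug->C
Char 2 ('H'): step: R->3, L=6; H->plug->H->R->F->L->E->refl->G->L'->B->R'->B->plug->B
Char 3 ('C'): step: R->4, L=6; C->plug->C->R->C->L->F->refl->D->L'->A->R'->A->plug->A
Char 4 ('B'): step: R->5, L=6; B->plug->B->R->B->L->G->refl->E->L'->F->R'->E->plug->E
Char 5 ('F'): step: R->6, L=6; F->plug->F->R->H->L->B->refl->H->L'->E->R'->D->plug->D
Char 6 ('E'): step: R->7, L=6; E->plug->E->R->G->L->C->refl->A->L'->D->R'->C->plug->C
Char 7 ('H'): step: R->0, L->7 (L advanced); H->plug->H->R->D->L->G->refl->E->L'->B->R'->F->plug->F
Char 8 ('A'): step: R->1, L=7; A->plug->A->R->B->L->E->refl->G->L'->D->R'->D->plug->D
Char 9 ('A'): step: R->2, L=7; A->plug->A->R->G->L->A->refl->C->L'->H->R'->D->plug->D
Char 10 ('G'): step: R->3, L=7; G->plug->G->R->H->L->C->refl->A->L'->G->R'->C->plug->C
Final: ciphertext=CBAEDCFDDC, RIGHT=3, LEFT=7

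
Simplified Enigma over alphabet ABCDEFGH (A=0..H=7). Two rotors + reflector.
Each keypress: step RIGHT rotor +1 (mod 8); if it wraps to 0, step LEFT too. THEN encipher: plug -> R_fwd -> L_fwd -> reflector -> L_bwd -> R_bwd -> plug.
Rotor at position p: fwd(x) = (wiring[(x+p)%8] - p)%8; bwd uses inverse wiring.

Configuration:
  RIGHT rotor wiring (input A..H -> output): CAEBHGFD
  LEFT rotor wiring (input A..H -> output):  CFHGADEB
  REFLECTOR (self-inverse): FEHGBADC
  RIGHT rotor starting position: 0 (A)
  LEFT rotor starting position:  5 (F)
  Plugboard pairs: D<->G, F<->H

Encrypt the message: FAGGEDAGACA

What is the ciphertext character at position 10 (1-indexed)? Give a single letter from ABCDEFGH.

Char 1 ('F'): step: R->1, L=5; F->plug->H->R->B->L->H->refl->C->L'->F->R'->E->plug->E
Char 2 ('A'): step: R->2, L=5; A->plug->A->R->C->L->E->refl->B->L'->G->R'->H->plug->F
Char 3 ('G'): step: R->3, L=5; G->plug->D->R->C->L->E->refl->B->L'->G->R'->A->plug->A
Char 4 ('G'): step: R->4, L=5; G->plug->D->R->H->L->D->refl->G->L'->A->R'->G->plug->D
Char 5 ('E'): step: R->5, L=5; E->plug->E->R->D->L->F->refl->A->L'->E->R'->G->plug->D
Char 6 ('D'): step: R->6, L=5; D->plug->G->R->B->L->H->refl->C->L'->F->R'->B->plug->B
Char 7 ('A'): step: R->7, L=5; A->plug->A->R->E->L->A->refl->F->L'->D->R'->B->plug->B
Char 8 ('G'): step: R->0, L->6 (L advanced); G->plug->D->R->B->L->D->refl->G->L'->A->R'->B->plug->B
Char 9 ('A'): step: R->1, L=6; A->plug->A->R->H->L->F->refl->A->L'->F->R'->E->plug->E
Char 10 ('C'): step: R->2, L=6; C->plug->C->R->F->L->A->refl->F->L'->H->R'->B->plug->B

B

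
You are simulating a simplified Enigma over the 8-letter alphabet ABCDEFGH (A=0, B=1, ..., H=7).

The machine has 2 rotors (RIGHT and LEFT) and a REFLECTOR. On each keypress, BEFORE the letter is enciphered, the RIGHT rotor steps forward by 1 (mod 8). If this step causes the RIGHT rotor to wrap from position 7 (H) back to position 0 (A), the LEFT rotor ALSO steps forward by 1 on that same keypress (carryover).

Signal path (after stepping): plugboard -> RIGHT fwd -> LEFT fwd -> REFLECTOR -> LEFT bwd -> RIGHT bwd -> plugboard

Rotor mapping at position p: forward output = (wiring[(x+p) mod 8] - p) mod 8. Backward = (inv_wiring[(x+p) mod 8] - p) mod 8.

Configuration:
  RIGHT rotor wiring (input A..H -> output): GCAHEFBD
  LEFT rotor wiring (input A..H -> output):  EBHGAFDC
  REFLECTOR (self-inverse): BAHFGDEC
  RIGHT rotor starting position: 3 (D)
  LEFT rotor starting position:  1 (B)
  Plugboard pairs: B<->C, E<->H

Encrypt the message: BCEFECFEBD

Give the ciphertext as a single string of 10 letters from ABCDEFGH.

Answer: EDHBBBBAGG

Derivation:
Char 1 ('B'): step: R->4, L=1; B->plug->C->R->F->L->C->refl->H->L'->D->R'->H->plug->E
Char 2 ('C'): step: R->5, L=1; C->plug->B->R->E->L->E->refl->G->L'->B->R'->D->plug->D
Char 3 ('E'): step: R->6, L=1; E->plug->H->R->H->L->D->refl->F->L'->C->R'->E->plug->H
Char 4 ('F'): step: R->7, L=1; F->plug->F->R->F->L->C->refl->H->L'->D->R'->C->plug->B
Char 5 ('E'): step: R->0, L->2 (L advanced); E->plug->H->R->D->L->D->refl->F->L'->A->R'->C->plug->B
Char 6 ('C'): step: R->1, L=2; C->plug->B->R->H->L->H->refl->C->L'->G->R'->C->plug->B
Char 7 ('F'): step: R->2, L=2; F->plug->F->R->B->L->E->refl->G->L'->C->R'->C->plug->B
Char 8 ('E'): step: R->3, L=2; E->plug->H->R->F->L->A->refl->B->L'->E->R'->A->plug->A
Char 9 ('B'): step: R->4, L=2; B->plug->C->R->F->L->A->refl->B->L'->E->R'->G->plug->G
Char 10 ('D'): step: R->5, L=2; D->plug->D->R->B->L->E->refl->G->L'->C->R'->G->plug->G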